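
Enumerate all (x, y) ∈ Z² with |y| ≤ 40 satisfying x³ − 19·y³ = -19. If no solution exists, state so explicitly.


The equation is x³ - 19y³ = -19. For fixed y, x³ = 19·y³ − 19, so a solution requires the RHS to be a perfect cube.
Strategy: iterate y from -40 to 40, compute RHS = 19·y³ − 19, and check whether it is a (positive or negative) perfect cube.
Check small values of y:
  y = 0: RHS = -19 is not a perfect cube.
  y = 1: RHS = 0 = (0)³ ⇒ x = 0 works.
  y = -1: RHS = -38 is not a perfect cube.
  y = 2: RHS = 133 is not a perfect cube.
  y = -2: RHS = -171 is not a perfect cube.
  y = 3: RHS = 494 is not a perfect cube.
  y = -3: RHS = -532 is not a perfect cube.
Continuing the search up to |y| = 40 finds no further solutions beyond those listed.
Collected solutions: (0, 1).

Solutions (with |y| ≤ 40): (0, 1).


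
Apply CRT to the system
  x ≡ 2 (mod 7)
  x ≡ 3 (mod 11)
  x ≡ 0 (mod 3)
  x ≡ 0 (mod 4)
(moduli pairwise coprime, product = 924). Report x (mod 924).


Product of moduli M = 7 · 11 · 3 · 4 = 924.
Merge one congruence at a time:
  Start: x ≡ 2 (mod 7).
  Combine with x ≡ 3 (mod 11); new modulus lcm = 77.
    Write x = 2 + 7·t and substitute into x ≡ 3 (mod 11): 7·t ≡ 3 − 2 = 1 (mod 11).
    The inverse of 7 mod 11 is 8 (since 7·8 = 56 = 5·11 + 1), so t ≡ 8·1 = 8 ≡ 8 (mod 11).
    Then x = 2 + 7·8 = 58, valid modulo lcm(7, 11) = 77: x ≡ 58 (mod 77).
  Combine with x ≡ 0 (mod 3); new modulus lcm = 231.
    Write x = 58 + 77·t and substitute into x ≡ 0 (mod 3): 77·t ≡ 0 − 58 = -58 (mod 3).
    Reduce coefficients mod 3: 2·t ≡ 2 (mod 3).
    The inverse of 2 mod 3 is 2 (since 2·2 = 4 = 1·3 + 1), so t ≡ 2·2 = 4 ≡ 1 (mod 3).
    Then x = 58 + 77·1 = 135, valid modulo lcm(77, 3) = 231: x ≡ 135 (mod 231).
  Combine with x ≡ 0 (mod 4); new modulus lcm = 924.
    Write x = 135 + 231·t and substitute into x ≡ 0 (mod 4): 231·t ≡ 0 − 135 = -135 (mod 4).
    Reduce coefficients mod 4: 3·t ≡ 1 (mod 4).
    The inverse of 3 mod 4 is 3 (since 3·3 = 9 = 2·4 + 1), so t ≡ 3·1 = 3 ≡ 3 (mod 4).
    Then x = 135 + 231·3 = 828, valid modulo lcm(231, 4) = 924: x ≡ 828 (mod 924).
Verify against each original: 828 mod 7 = 2, 828 mod 11 = 3, 828 mod 3 = 0, 828 mod 4 = 0.

x ≡ 828 (mod 924).


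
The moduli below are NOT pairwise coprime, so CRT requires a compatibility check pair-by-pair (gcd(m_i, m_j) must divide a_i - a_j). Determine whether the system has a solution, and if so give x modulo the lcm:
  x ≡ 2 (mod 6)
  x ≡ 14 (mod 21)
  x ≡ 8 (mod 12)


Moduli 6, 21, 12 are not pairwise coprime, so CRT works modulo lcm(m_i) when all pairwise compatibility conditions hold.
Pairwise compatibility: gcd(m_i, m_j) must divide a_i - a_j for every pair.
Merge one congruence at a time:
  Start: x ≡ 2 (mod 6).
  Combine with x ≡ 14 (mod 21): gcd(6, 21) = 3; 14 - 2 = 12, which IS divisible by 3, so compatible.
    Write x = 2 + 6·t and substitute into x ≡ 14 (mod 21): 6·t ≡ 14 − 2 = 12 (mod 21).
    Divide the congruence (and modulus) by g = 3: 2·t ≡ 4 (mod 7).
    The inverse of 2 mod 7 is 4 (since 2·4 = 8 = 1·7 + 1), so t ≡ 4·4 = 16 ≡ 2 (mod 7).
    Then x = 2 + 6·2 = 14, valid modulo lcm(6, 21) = 42: x ≡ 14 (mod 42).
  Combine with x ≡ 8 (mod 12): gcd(42, 12) = 6; 8 - 14 = -6, which IS divisible by 6, so compatible.
    Write x = 14 + 42·t and substitute into x ≡ 8 (mod 12): 42·t ≡ 8 − 14 = -6 (mod 12).
    Divide the congruence (and modulus) by g = 6: 7·t ≡ -1 (mod 2).
    Reduce coefficients mod 2: 1·t ≡ 1 (mod 2).
    So t ≡ 1 (mod 2).
    Then x = 14 + 42·1 = 56, valid modulo lcm(42, 12) = 84: x ≡ 56 (mod 84).
Verify: 56 mod 6 = 2, 56 mod 21 = 14, 56 mod 12 = 8.

x ≡ 56 (mod 84).


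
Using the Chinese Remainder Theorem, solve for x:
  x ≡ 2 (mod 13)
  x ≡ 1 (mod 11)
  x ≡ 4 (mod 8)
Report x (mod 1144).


Moduli 13, 11, 8 are pairwise coprime; by CRT there is a unique solution modulo M = 13 · 11 · 8 = 1144.
Solve pairwise, accumulating the modulus:
  Start with x ≡ 2 (mod 13).
  Combine with x ≡ 1 (mod 11): since gcd(13, 11) = 1, we get a unique residue mod 143.
    Write x = 2 + 13·t and substitute into x ≡ 1 (mod 11): 13·t ≡ 1 − 2 = -1 (mod 11).
    Reduce coefficients mod 11: 2·t ≡ 10 (mod 11).
    The inverse of 2 mod 11 is 6 (since 2·6 = 12 = 1·11 + 1), so t ≡ 6·10 = 60 ≡ 5 (mod 11).
    Then x = 2 + 13·5 = 67, valid modulo lcm(13, 11) = 143: x ≡ 67 (mod 143).
  Combine with x ≡ 4 (mod 8): since gcd(143, 8) = 1, we get a unique residue mod 1144.
    Write x = 67 + 143·t and substitute into x ≡ 4 (mod 8): 143·t ≡ 4 − 67 = -63 (mod 8).
    Reduce coefficients mod 8: 7·t ≡ 1 (mod 8).
    The inverse of 7 mod 8 is 7 (since 7·7 = 49 = 6·8 + 1), so t ≡ 7·1 = 7 ≡ 7 (mod 8).
    Then x = 67 + 143·7 = 1068, valid modulo lcm(143, 8) = 1144: x ≡ 1068 (mod 1144).
Verify: 1068 mod 13 = 2 ✓, 1068 mod 11 = 1 ✓, 1068 mod 8 = 4 ✓.

x ≡ 1068 (mod 1144).


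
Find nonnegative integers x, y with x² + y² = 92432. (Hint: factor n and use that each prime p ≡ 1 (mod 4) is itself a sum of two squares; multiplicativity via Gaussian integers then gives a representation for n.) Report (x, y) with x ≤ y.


Step 1: Factor n = 92432 = 2^4 · 53 · 109.
Step 2: Check the mod-4 condition on each prime factor: 2 = 2 (special); 53 ≡ 1 (mod 4), exponent 1; 109 ≡ 1 (mod 4), exponent 1.
All primes ≡ 3 (mod 4) appear to even exponent (or don't appear), so by the two-squares theorem n IS expressible as a sum of two squares.
Step 3: Build a representation. Group n = k² · m with k = 4 and m = 53 · 109 = 5777 (a product of primes ≡ 1 (mod 4)); a representation of m scales to one of n via (k·x)² + (k·y)² = k²(x² + y²). Each prime p ≡ 1 (mod 4) is itself a sum of two squares; find a² by testing p − a² for a perfect square:
  53: 53 − 1² = 52, 53 − 2² = 49 = 7² ⇒ 53 = 2² + 7².
  109: 109 − 1² = 108, 109 − 2² = 105, 109 − 3² = 100 = 10² ⇒ 109 = 3² + 10².
  Combine using the Brahmagupta–Fibonacci identity (a² + b²)(c² + d²) = (ac − bd)² + (ad + bc)² = (ac + bd)² + (ad − bc)²:
  53 · 109 = 5777: from (2² + 7²)(3² + 10²), take (2·3 − 7·10, 2·10 + 7·3) = (6 − 70, 20 + 21) = (-64, 41); dropping signs (only squares matter) gives (64, 41); check 64² + 41² = 4096 + 1681 = 5777 ✓.
  Scale by k = 4: (4·64, 4·41) = (256, 164).
Step 4: Order so x ≤ y and verify: 164² + 256² = 26896 + 65536 = 92432 = n. ✓

n = 92432 = 164² + 256² (one valid representation with x ≤ y).


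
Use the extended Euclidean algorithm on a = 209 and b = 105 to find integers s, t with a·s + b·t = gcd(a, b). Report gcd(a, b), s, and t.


Euclidean algorithm on (209, 105) — divide until remainder is 0:
  209 = 1 · 105 + 104
  105 = 1 · 104 + 1
  104 = 104 · 1 + 0
gcd(209, 105) = 1.
Track Bezout coefficients alongside the remainders: start with r₀ = 209 = a·1 + b·0 (s = 1, t = 0) and r₁ = 105 = a·0 + b·1 (s = 0, t = 1); each new remainder r_{k+1} = r_{k-1} − q_k·r_k inherits s_{k+1} = s_{k-1} − q_k·s_k, t_{k+1} = t_{k-1} − q_k·t_k, so r_k = a·s_k + b·t_k at every step:
  q = 1: r = 104, s = 1 − 1·0 = 1, t = 0 − 1·1 = -1  (check: 209·1 + 105·(-1) = 104)
  q = 1: r = 1, s = 0 − 1·1 = -1, t = 1 − 1·(-1) = 2  (check: 209·(-1) + 105·2 = 1)
The row with r = 1 (the gcd) gives the Bezout coefficients s = -1, t = 2.
Result: 209 · (-1) + 105 · (2) = 1.

gcd(209, 105) = 1; s = -1, t = 2 (check: 209·(-1) + 105·2 = 1).


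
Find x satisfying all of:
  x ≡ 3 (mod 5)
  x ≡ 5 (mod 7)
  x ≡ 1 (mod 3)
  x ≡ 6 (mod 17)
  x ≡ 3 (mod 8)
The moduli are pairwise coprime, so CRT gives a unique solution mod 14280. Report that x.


Product of moduli M = 5 · 7 · 3 · 17 · 8 = 14280.
Merge one congruence at a time:
  Start: x ≡ 3 (mod 5).
  Combine with x ≡ 5 (mod 7); new modulus lcm = 35.
    Write x = 3 + 5·t and substitute into x ≡ 5 (mod 7): 5·t ≡ 5 − 3 = 2 (mod 7).
    The inverse of 5 mod 7 is 3 (since 5·3 = 15 = 2·7 + 1), so t ≡ 3·2 = 6 ≡ 6 (mod 7).
    Then x = 3 + 5·6 = 33, valid modulo lcm(5, 7) = 35: x ≡ 33 (mod 35).
  Combine with x ≡ 1 (mod 3); new modulus lcm = 105.
    Write x = 33 + 35·t and substitute into x ≡ 1 (mod 3): 35·t ≡ 1 − 33 = -32 (mod 3).
    Reduce coefficients mod 3: 2·t ≡ 1 (mod 3).
    The inverse of 2 mod 3 is 2 (since 2·2 = 4 = 1·3 + 1), so t ≡ 2·1 = 2 ≡ 2 (mod 3).
    Then x = 33 + 35·2 = 103, valid modulo lcm(35, 3) = 105: x ≡ 103 (mod 105).
  Combine with x ≡ 6 (mod 17); new modulus lcm = 1785.
    Write x = 103 + 105·t and substitute into x ≡ 6 (mod 17): 105·t ≡ 6 − 103 = -97 (mod 17).
    Reduce coefficients mod 17: 3·t ≡ 5 (mod 17).
    The inverse of 3 mod 17 is 6 (since 3·6 = 18 = 1·17 + 1), so t ≡ 6·5 = 30 ≡ 13 (mod 17).
    Then x = 103 + 105·13 = 1468, valid modulo lcm(105, 17) = 1785: x ≡ 1468 (mod 1785).
  Combine with x ≡ 3 (mod 8); new modulus lcm = 14280.
    Write x = 1468 + 1785·t and substitute into x ≡ 3 (mod 8): 1785·t ≡ 3 − 1468 = -1465 (mod 8).
    Reduce coefficients mod 8: 1·t ≡ 7 (mod 8).
    So t ≡ 7 (mod 8).
    Then x = 1468 + 1785·7 = 13963, valid modulo lcm(1785, 8) = 14280: x ≡ 13963 (mod 14280).
Verify against each original: 13963 mod 5 = 3, 13963 mod 7 = 5, 13963 mod 3 = 1, 13963 mod 17 = 6, 13963 mod 8 = 3.

x ≡ 13963 (mod 14280).


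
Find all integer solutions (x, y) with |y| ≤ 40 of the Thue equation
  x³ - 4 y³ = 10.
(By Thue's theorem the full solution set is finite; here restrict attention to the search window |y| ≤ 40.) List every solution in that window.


The equation is x³ - 4y³ = 10. For fixed y, x³ = 4·y³ + 10, so a solution requires the RHS to be a perfect cube.
Strategy: iterate y from -40 to 40, compute RHS = 4·y³ + 10, and check whether it is a (positive or negative) perfect cube.
Check small values of y:
  y = 0: RHS = 10 is not a perfect cube.
  y = 1: RHS = 14 is not a perfect cube.
  y = -1: RHS = 6 is not a perfect cube.
  y = 2: RHS = 42 is not a perfect cube.
  y = -2: RHS = -22 is not a perfect cube.
  y = 3: RHS = 118 is not a perfect cube.
  y = -3: RHS = -98 is not a perfect cube.
Continuing the search up to |y| = 40 finds no solutions either.
No (x, y) in the scanned range satisfies the equation.

No integer solutions with |y| ≤ 40.


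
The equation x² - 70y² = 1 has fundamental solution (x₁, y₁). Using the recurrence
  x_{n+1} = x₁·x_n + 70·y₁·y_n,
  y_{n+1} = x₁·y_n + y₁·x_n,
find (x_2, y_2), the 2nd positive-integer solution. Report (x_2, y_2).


Step 1: Find the fundamental solution (x₁, y₁) of x² - 70y² = 1.
  Expand √70 as a continued fraction. a₀ = ⌊√70⌋ = 8; iterate m_{k+1} = d_k·a_k − m_k, d_{k+1} = (70 − m_{k+1}²)/d_k, a_{k+1} = ⌊(a₀ + m_{k+1})/d_{k+1}⌋ (starting m₀ = 0, d₀ = 1), with convergents p_k = a_k·p_{k-1} + p_{k-2}, q_k = a_k·q_{k-1} + q_{k-2} (p₋₁ = 1, q₋₁ = 0):
  k = 0: a₀ = 8; p₀/q₀ = 8/1; p₀² − 70·q₀² = 64 − 70 = -6.
  k = 1: m = 8, d = 6, a = ⌊(8 + 8)/6⌋ = 2; p/q = (2·8 + 1)/(2·1 + 0) = 17/2; p² − 70·q² = 289 − 280 = 9.
  k = 2: m = 4, d = 9, a = ⌊(8 + 4)/9⌋ = 1; p/q = (1·17 + 8)/(1·2 + 1) = 25/3; p² − 70·q² = 625 − 630 = -5.
  k = 3: m = 5, d = 5, a = ⌊(8 + 5)/5⌋ = 2; p/q = (2·25 + 17)/(2·3 + 2) = 67/8; p² − 70·q² = 4489 − 4480 = 9.
  k = 4: m = 5, d = 9, a = ⌊(8 + 5)/9⌋ = 1; p/q = (1·67 + 25)/(1·8 + 3) = 92/11; p² − 70·q² = 8464 − 8470 = -6.
  k = 5: m = 4, d = 6, a = ⌊(8 + 4)/6⌋ = 2; p/q = (2·92 + 67)/(2·11 + 8) = 251/30; p² − 70·q² = 63001 − 63000 = 1.
  The first convergent with p² − 70·q² = 1 gives the fundamental solution (x₁, y₁) = (251, 30).
Step 2: Apply the recurrence (x_{n+1}, y_{n+1}) = (x₁x_n + 70y₁y_n, x₁y_n + y₁x_n) repeatedly.
  From (x_1, y_1) = (251, 30): x_2 = 251·251 + 70·30·30 = 126001; y_2 = 251·30 + 30·251 = 15060.
Step 3: Verify x_2² - 70·y_2² = 15876252001 - 15876252000 = 1 (should be 1). ✓

(x_1, y_1) = (251, 30); (x_2, y_2) = (126001, 15060).


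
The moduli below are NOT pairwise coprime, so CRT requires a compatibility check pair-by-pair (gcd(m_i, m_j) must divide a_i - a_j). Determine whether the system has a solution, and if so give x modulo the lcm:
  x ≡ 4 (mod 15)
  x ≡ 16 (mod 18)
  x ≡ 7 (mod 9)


Moduli 15, 18, 9 are not pairwise coprime, so CRT works modulo lcm(m_i) when all pairwise compatibility conditions hold.
Pairwise compatibility: gcd(m_i, m_j) must divide a_i - a_j for every pair.
Merge one congruence at a time:
  Start: x ≡ 4 (mod 15).
  Combine with x ≡ 16 (mod 18): gcd(15, 18) = 3; 16 - 4 = 12, which IS divisible by 3, so compatible.
    Write x = 4 + 15·t and substitute into x ≡ 16 (mod 18): 15·t ≡ 16 − 4 = 12 (mod 18).
    Divide the congruence (and modulus) by g = 3: 5·t ≡ 4 (mod 6).
    The inverse of 5 mod 6 is 5 (since 5·5 = 25 = 4·6 + 1), so t ≡ 5·4 = 20 ≡ 2 (mod 6).
    Then x = 4 + 15·2 = 34, valid modulo lcm(15, 18) = 90: x ≡ 34 (mod 90).
  Combine with x ≡ 7 (mod 9): gcd(90, 9) = 9; 7 - 34 = -27, which IS divisible by 9, so compatible.
    Write x = 34 + 90·t and substitute into x ≡ 7 (mod 9): 90·t ≡ 7 − 34 = -27 (mod 9).
    Divide the congruence (and modulus) by g = 9: 10·t ≡ -3 (mod 1).
    Modulo 1 every t works; take t = 0.
    Then x = 34 + 90·0 = 34, valid modulo lcm(90, 9) = 90: x ≡ 34 (mod 90).
Verify: 34 mod 15 = 4, 34 mod 18 = 16, 34 mod 9 = 7.

x ≡ 34 (mod 90).


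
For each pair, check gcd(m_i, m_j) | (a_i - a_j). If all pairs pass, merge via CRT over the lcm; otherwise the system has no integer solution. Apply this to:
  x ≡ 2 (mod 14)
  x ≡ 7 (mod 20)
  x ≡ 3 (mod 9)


Moduli 14, 20, 9 are not pairwise coprime, so CRT works modulo lcm(m_i) when all pairwise compatibility conditions hold.
Pairwise compatibility: gcd(m_i, m_j) must divide a_i - a_j for every pair.
Merge one congruence at a time:
  Start: x ≡ 2 (mod 14).
  Combine with x ≡ 7 (mod 20): gcd(14, 20) = 2, and 7 - 2 = 5 is NOT divisible by 2.
    ⇒ system is inconsistent (no integer solution).

No solution (the system is inconsistent).


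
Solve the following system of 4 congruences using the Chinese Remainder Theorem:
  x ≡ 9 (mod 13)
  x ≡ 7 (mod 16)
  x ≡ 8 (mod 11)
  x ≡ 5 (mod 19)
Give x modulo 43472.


Product of moduli M = 13 · 16 · 11 · 19 = 43472.
Merge one congruence at a time:
  Start: x ≡ 9 (mod 13).
  Combine with x ≡ 7 (mod 16); new modulus lcm = 208.
    Write x = 9 + 13·t and substitute into x ≡ 7 (mod 16): 13·t ≡ 7 − 9 = -2 (mod 16).
    Reduce coefficients mod 16: 13·t ≡ 14 (mod 16).
    The inverse of 13 mod 16 is 5 (since 13·5 = 65 = 4·16 + 1), so t ≡ 5·14 = 70 ≡ 6 (mod 16).
    Then x = 9 + 13·6 = 87, valid modulo lcm(13, 16) = 208: x ≡ 87 (mod 208).
  Combine with x ≡ 8 (mod 11); new modulus lcm = 2288.
    Write x = 87 + 208·t and substitute into x ≡ 8 (mod 11): 208·t ≡ 8 − 87 = -79 (mod 11).
    Reduce coefficients mod 11: 10·t ≡ 9 (mod 11).
    The inverse of 10 mod 11 is 10 (since 10·10 = 100 = 9·11 + 1), so t ≡ 10·9 = 90 ≡ 2 (mod 11).
    Then x = 87 + 208·2 = 503, valid modulo lcm(208, 11) = 2288: x ≡ 503 (mod 2288).
  Combine with x ≡ 5 (mod 19); new modulus lcm = 43472.
    Write x = 503 + 2288·t and substitute into x ≡ 5 (mod 19): 2288·t ≡ 5 − 503 = -498 (mod 19).
    Reduce coefficients mod 19: 8·t ≡ 15 (mod 19).
    The inverse of 8 mod 19 is 12 (since 8·12 = 96 = 5·19 + 1), so t ≡ 12·15 = 180 ≡ 9 (mod 19).
    Then x = 503 + 2288·9 = 21095, valid modulo lcm(2288, 19) = 43472: x ≡ 21095 (mod 43472).
Verify against each original: 21095 mod 13 = 9, 21095 mod 16 = 7, 21095 mod 11 = 8, 21095 mod 19 = 5.

x ≡ 21095 (mod 43472).


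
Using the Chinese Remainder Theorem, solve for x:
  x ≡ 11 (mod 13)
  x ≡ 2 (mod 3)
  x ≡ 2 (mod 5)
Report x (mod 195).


Moduli 13, 3, 5 are pairwise coprime; by CRT there is a unique solution modulo M = 13 · 3 · 5 = 195.
Solve pairwise, accumulating the modulus:
  Start with x ≡ 11 (mod 13).
  Combine with x ≡ 2 (mod 3): since gcd(13, 3) = 1, we get a unique residue mod 39.
    Write x = 11 + 13·t and substitute into x ≡ 2 (mod 3): 13·t ≡ 2 − 11 = -9 (mod 3).
    Reduce coefficients mod 3: 1·t ≡ 0 (mod 3).
    So t ≡ 0 (mod 3).
    Then x = 11 + 13·0 = 11, valid modulo lcm(13, 3) = 39: x ≡ 11 (mod 39).
  Combine with x ≡ 2 (mod 5): since gcd(39, 5) = 1, we get a unique residue mod 195.
    Write x = 11 + 39·t and substitute into x ≡ 2 (mod 5): 39·t ≡ 2 − 11 = -9 (mod 5).
    Reduce coefficients mod 5: 4·t ≡ 1 (mod 5).
    The inverse of 4 mod 5 is 4 (since 4·4 = 16 = 3·5 + 1), so t ≡ 4·1 = 4 ≡ 4 (mod 5).
    Then x = 11 + 39·4 = 167, valid modulo lcm(39, 5) = 195: x ≡ 167 (mod 195).
Verify: 167 mod 13 = 11 ✓, 167 mod 3 = 2 ✓, 167 mod 5 = 2 ✓.

x ≡ 167 (mod 195).


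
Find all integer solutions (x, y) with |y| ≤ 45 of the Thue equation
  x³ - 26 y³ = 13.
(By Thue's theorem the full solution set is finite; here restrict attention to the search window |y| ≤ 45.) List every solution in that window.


The equation is x³ - 26y³ = 13. For fixed y, x³ = 26·y³ + 13, so a solution requires the RHS to be a perfect cube.
Strategy: iterate y from -45 to 45, compute RHS = 26·y³ + 13, and check whether it is a (positive or negative) perfect cube.
Check small values of y:
  y = 0: RHS = 13 is not a perfect cube.
  y = 1: RHS = 39 is not a perfect cube.
  y = -1: RHS = -13 is not a perfect cube.
  y = 2: RHS = 221 is not a perfect cube.
  y = -2: RHS = -195 is not a perfect cube.
  y = 3: RHS = 715 is not a perfect cube.
  y = -3: RHS = -689 is not a perfect cube.
Continuing the search up to |y| = 45 finds no solutions either.
No (x, y) in the scanned range satisfies the equation.

No integer solutions with |y| ≤ 45.


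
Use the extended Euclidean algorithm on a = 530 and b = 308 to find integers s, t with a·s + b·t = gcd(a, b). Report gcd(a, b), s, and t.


Euclidean algorithm on (530, 308) — divide until remainder is 0:
  530 = 1 · 308 + 222
  308 = 1 · 222 + 86
  222 = 2 · 86 + 50
  86 = 1 · 50 + 36
  50 = 1 · 36 + 14
  36 = 2 · 14 + 8
  14 = 1 · 8 + 6
  8 = 1 · 6 + 2
  6 = 3 · 2 + 0
gcd(530, 308) = 2.
Track Bezout coefficients alongside the remainders: start with r₀ = 530 = a·1 + b·0 (s = 1, t = 0) and r₁ = 308 = a·0 + b·1 (s = 0, t = 1); each new remainder r_{k+1} = r_{k-1} − q_k·r_k inherits s_{k+1} = s_{k-1} − q_k·s_k, t_{k+1} = t_{k-1} − q_k·t_k, so r_k = a·s_k + b·t_k at every step:
  q = 1: r = 222, s = 1 − 1·0 = 1, t = 0 − 1·1 = -1  (check: 530·1 + 308·(-1) = 222)
  q = 1: r = 86, s = 0 − 1·1 = -1, t = 1 − 1·(-1) = 2  (check: 530·(-1) + 308·2 = 86)
  q = 2: r = 50, s = 1 − 2·(-1) = 3, t = -1 − 2·2 = -5  (check: 530·3 + 308·(-5) = 50)
  q = 1: r = 36, s = -1 − 1·3 = -4, t = 2 − 1·(-5) = 7  (check: 530·(-4) + 308·7 = 36)
  q = 1: r = 14, s = 3 − 1·(-4) = 7, t = -5 − 1·7 = -12  (check: 530·7 + 308·(-12) = 14)
  q = 2: r = 8, s = -4 − 2·7 = -18, t = 7 − 2·(-12) = 31  (check: 530·(-18) + 308·31 = 8)
  q = 1: r = 6, s = 7 − 1·(-18) = 25, t = -12 − 1·31 = -43  (check: 530·25 + 308·(-43) = 6)
  q = 1: r = 2, s = -18 − 1·25 = -43, t = 31 − 1·(-43) = 74  (check: 530·(-43) + 308·74 = 2)
The row with r = 2 (the gcd) gives the Bezout coefficients s = -43, t = 74.
Result: 530 · (-43) + 308 · (74) = 2.

gcd(530, 308) = 2; s = -43, t = 74 (check: 530·(-43) + 308·74 = 2).


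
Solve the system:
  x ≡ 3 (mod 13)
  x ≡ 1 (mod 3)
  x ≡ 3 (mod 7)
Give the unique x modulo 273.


Moduli 13, 3, 7 are pairwise coprime; by CRT there is a unique solution modulo M = 13 · 3 · 7 = 273.
Solve pairwise, accumulating the modulus:
  Start with x ≡ 3 (mod 13).
  Combine with x ≡ 1 (mod 3): since gcd(13, 3) = 1, we get a unique residue mod 39.
    Write x = 3 + 13·t and substitute into x ≡ 1 (mod 3): 13·t ≡ 1 − 3 = -2 (mod 3).
    Reduce coefficients mod 3: 1·t ≡ 1 (mod 3).
    So t ≡ 1 (mod 3).
    Then x = 3 + 13·1 = 16, valid modulo lcm(13, 3) = 39: x ≡ 16 (mod 39).
  Combine with x ≡ 3 (mod 7): since gcd(39, 7) = 1, we get a unique residue mod 273.
    Write x = 16 + 39·t and substitute into x ≡ 3 (mod 7): 39·t ≡ 3 − 16 = -13 (mod 7).
    Reduce coefficients mod 7: 4·t ≡ 1 (mod 7).
    The inverse of 4 mod 7 is 2 (since 4·2 = 8 = 1·7 + 1), so t ≡ 2·1 = 2 ≡ 2 (mod 7).
    Then x = 16 + 39·2 = 94, valid modulo lcm(39, 7) = 273: x ≡ 94 (mod 273).
Verify: 94 mod 13 = 3 ✓, 94 mod 3 = 1 ✓, 94 mod 7 = 3 ✓.

x ≡ 94 (mod 273).


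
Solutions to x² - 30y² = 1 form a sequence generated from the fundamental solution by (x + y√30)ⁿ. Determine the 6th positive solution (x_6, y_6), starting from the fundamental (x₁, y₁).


Step 1: Find the fundamental solution (x₁, y₁) of x² - 30y² = 1.
  Expand √30 as a continued fraction. a₀ = ⌊√30⌋ = 5; iterate m_{k+1} = d_k·a_k − m_k, d_{k+1} = (30 − m_{k+1}²)/d_k, a_{k+1} = ⌊(a₀ + m_{k+1})/d_{k+1}⌋ (starting m₀ = 0, d₀ = 1), with convergents p_k = a_k·p_{k-1} + p_{k-2}, q_k = a_k·q_{k-1} + q_{k-2} (p₋₁ = 1, q₋₁ = 0):
  k = 0: a₀ = 5; p₀/q₀ = 5/1; p₀² − 30·q₀² = 25 − 30 = -5.
  k = 1: m = 5, d = 5, a = ⌊(5 + 5)/5⌋ = 2; p/q = (2·5 + 1)/(2·1 + 0) = 11/2; p² − 30·q² = 121 − 120 = 1.
  The first convergent with p² − 30·q² = 1 gives the fundamental solution (x₁, y₁) = (11, 2).
Step 2: Apply the recurrence (x_{n+1}, y_{n+1}) = (x₁x_n + 30y₁y_n, x₁y_n + y₁x_n) repeatedly.
  From (x_1, y_1) = (11, 2): x_2 = 11·11 + 30·2·2 = 241; y_2 = 11·2 + 2·11 = 44.
  From (x_2, y_2) = (241, 44): x_3 = 11·241 + 30·2·44 = 5291; y_3 = 11·44 + 2·241 = 966.
  From (x_3, y_3) = (5291, 966): x_4 = 11·5291 + 30·2·966 = 116161; y_4 = 11·966 + 2·5291 = 21208.
  From (x_4, y_4) = (116161, 21208): x_5 = 11·116161 + 30·2·21208 = 2550251; y_5 = 11·21208 + 2·116161 = 465610.
  From (x_5, y_5) = (2550251, 465610): x_6 = 11·2550251 + 30·2·465610 = 55989361; y_6 = 11·465610 + 2·2550251 = 10222212.
Step 3: Verify x_6² - 30·y_6² = 3134808545188321 - 3134808545188320 = 1 (should be 1). ✓

(x_1, y_1) = (11, 2); (x_6, y_6) = (55989361, 10222212).


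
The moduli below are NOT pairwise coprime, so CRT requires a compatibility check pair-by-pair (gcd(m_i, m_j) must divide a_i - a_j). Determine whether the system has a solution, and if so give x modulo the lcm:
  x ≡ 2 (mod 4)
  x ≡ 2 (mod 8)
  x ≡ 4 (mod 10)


Moduli 4, 8, 10 are not pairwise coprime, so CRT works modulo lcm(m_i) when all pairwise compatibility conditions hold.
Pairwise compatibility: gcd(m_i, m_j) must divide a_i - a_j for every pair.
Merge one congruence at a time:
  Start: x ≡ 2 (mod 4).
  Combine with x ≡ 2 (mod 8): gcd(4, 8) = 4; 2 - 2 = 0, which IS divisible by 4, so compatible.
    Write x = 2 + 4·t and substitute into x ≡ 2 (mod 8): 4·t ≡ 2 − 2 = 0 (mod 8).
    Divide the congruence (and modulus) by g = 4: 1·t ≡ 0 (mod 2).
    So t ≡ 0 (mod 2).
    Then x = 2 + 4·0 = 2, valid modulo lcm(4, 8) = 8: x ≡ 2 (mod 8).
  Combine with x ≡ 4 (mod 10): gcd(8, 10) = 2; 4 - 2 = 2, which IS divisible by 2, so compatible.
    Write x = 2 + 8·t and substitute into x ≡ 4 (mod 10): 8·t ≡ 4 − 2 = 2 (mod 10).
    Divide the congruence (and modulus) by g = 2: 4·t ≡ 1 (mod 5).
    The inverse of 4 mod 5 is 4 (since 4·4 = 16 = 3·5 + 1), so t ≡ 4·1 = 4 ≡ 4 (mod 5).
    Then x = 2 + 8·4 = 34, valid modulo lcm(8, 10) = 40: x ≡ 34 (mod 40).
Verify: 34 mod 4 = 2, 34 mod 8 = 2, 34 mod 10 = 4.

x ≡ 34 (mod 40).


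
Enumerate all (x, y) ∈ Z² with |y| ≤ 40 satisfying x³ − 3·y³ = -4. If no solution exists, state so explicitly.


The equation is x³ - 3y³ = -4. For fixed y, x³ = 3·y³ − 4, so a solution requires the RHS to be a perfect cube.
Strategy: iterate y from -40 to 40, compute RHS = 3·y³ − 4, and check whether it is a (positive or negative) perfect cube.
Check small values of y:
  y = 0: RHS = -4 is not a perfect cube.
  y = 1: RHS = -1 = (-1)³ ⇒ x = -1 works.
  y = -1: RHS = -7 is not a perfect cube.
  y = 2: RHS = 20 is not a perfect cube.
  y = -2: RHS = -28 is not a perfect cube.
  y = 3: RHS = 77 is not a perfect cube.
  y = -3: RHS = -85 is not a perfect cube.
Continuing the search up to |y| = 40 finds no further solutions beyond those listed.
Collected solutions: (-1, 1).

Solutions (with |y| ≤ 40): (-1, 1).


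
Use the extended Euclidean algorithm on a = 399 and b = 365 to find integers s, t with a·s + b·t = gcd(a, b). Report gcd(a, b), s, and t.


Euclidean algorithm on (399, 365) — divide until remainder is 0:
  399 = 1 · 365 + 34
  365 = 10 · 34 + 25
  34 = 1 · 25 + 9
  25 = 2 · 9 + 7
  9 = 1 · 7 + 2
  7 = 3 · 2 + 1
  2 = 2 · 1 + 0
gcd(399, 365) = 1.
Track Bezout coefficients alongside the remainders: start with r₀ = 399 = a·1 + b·0 (s = 1, t = 0) and r₁ = 365 = a·0 + b·1 (s = 0, t = 1); each new remainder r_{k+1} = r_{k-1} − q_k·r_k inherits s_{k+1} = s_{k-1} − q_k·s_k, t_{k+1} = t_{k-1} − q_k·t_k, so r_k = a·s_k + b·t_k at every step:
  q = 1: r = 34, s = 1 − 1·0 = 1, t = 0 − 1·1 = -1  (check: 399·1 + 365·(-1) = 34)
  q = 10: r = 25, s = 0 − 10·1 = -10, t = 1 − 10·(-1) = 11  (check: 399·(-10) + 365·11 = 25)
  q = 1: r = 9, s = 1 − 1·(-10) = 11, t = -1 − 1·11 = -12  (check: 399·11 + 365·(-12) = 9)
  q = 2: r = 7, s = -10 − 2·11 = -32, t = 11 − 2·(-12) = 35  (check: 399·(-32) + 365·35 = 7)
  q = 1: r = 2, s = 11 − 1·(-32) = 43, t = -12 − 1·35 = -47  (check: 399·43 + 365·(-47) = 2)
  q = 3: r = 1, s = -32 − 3·43 = -161, t = 35 − 3·(-47) = 176  (check: 399·(-161) + 365·176 = 1)
The row with r = 1 (the gcd) gives the Bezout coefficients s = -161, t = 176.
Result: 399 · (-161) + 365 · (176) = 1.

gcd(399, 365) = 1; s = -161, t = 176 (check: 399·(-161) + 365·176 = 1).


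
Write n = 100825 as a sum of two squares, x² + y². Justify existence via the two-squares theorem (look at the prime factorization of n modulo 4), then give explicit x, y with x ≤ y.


Step 1: Factor n = 100825 = 5^2 · 37 · 109.
Step 2: Check the mod-4 condition on each prime factor: 5 ≡ 1 (mod 4), exponent 2; 37 ≡ 1 (mod 4), exponent 1; 109 ≡ 1 (mod 4), exponent 1.
All primes ≡ 3 (mod 4) appear to even exponent (or don't appear), so by the two-squares theorem n IS expressible as a sum of two squares.
Step 3: Build a representation. Group n = k² · m with k = 5 and m = 37 · 109 = 4033 (a product of primes ≡ 1 (mod 4)); a representation of m scales to one of n via (k·x)² + (k·y)² = k²(x² + y²). Each prime p ≡ 1 (mod 4) is itself a sum of two squares; find a² by testing p − a² for a perfect square:
  37: 37 − 1² = 36 = 6² ⇒ 37 = 1² + 6².
  109: 109 − 1² = 108, 109 − 2² = 105, 109 − 3² = 100 = 10² ⇒ 109 = 3² + 10².
  Combine using the Brahmagupta–Fibonacci identity (a² + b²)(c² + d²) = (ac − bd)² + (ad + bc)² = (ac + bd)² + (ad − bc)²:
  37 · 109 = 4033: from (1² + 6²)(3² + 10²), take (1·3 − 6·10, 1·10 + 6·3) = (3 − 60, 10 + 18) = (-57, 28); dropping signs (only squares matter) gives (57, 28); check 57² + 28² = 3249 + 784 = 4033 ✓.
  Scale by k = 5: (5·57, 5·28) = (285, 140).
Step 4: Order so x ≤ y and verify: 140² + 285² = 19600 + 81225 = 100825 = n. ✓

n = 100825 = 140² + 285² (one valid representation with x ≤ y).


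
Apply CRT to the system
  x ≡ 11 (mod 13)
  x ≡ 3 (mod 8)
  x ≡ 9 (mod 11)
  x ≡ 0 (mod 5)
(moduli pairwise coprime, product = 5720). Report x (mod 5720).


Product of moduli M = 13 · 8 · 11 · 5 = 5720.
Merge one congruence at a time:
  Start: x ≡ 11 (mod 13).
  Combine with x ≡ 3 (mod 8); new modulus lcm = 104.
    Write x = 11 + 13·t and substitute into x ≡ 3 (mod 8): 13·t ≡ 3 − 11 = -8 (mod 8).
    Reduce coefficients mod 8: 5·t ≡ 0 (mod 8).
    The inverse of 5 mod 8 is 5 (since 5·5 = 25 = 3·8 + 1), so t ≡ 5·0 = 0 ≡ 0 (mod 8).
    Then x = 11 + 13·0 = 11, valid modulo lcm(13, 8) = 104: x ≡ 11 (mod 104).
  Combine with x ≡ 9 (mod 11); new modulus lcm = 1144.
    Write x = 11 + 104·t and substitute into x ≡ 9 (mod 11): 104·t ≡ 9 − 11 = -2 (mod 11).
    Reduce coefficients mod 11: 5·t ≡ 9 (mod 11).
    The inverse of 5 mod 11 is 9 (since 5·9 = 45 = 4·11 + 1), so t ≡ 9·9 = 81 ≡ 4 (mod 11).
    Then x = 11 + 104·4 = 427, valid modulo lcm(104, 11) = 1144: x ≡ 427 (mod 1144).
  Combine with x ≡ 0 (mod 5); new modulus lcm = 5720.
    Write x = 427 + 1144·t and substitute into x ≡ 0 (mod 5): 1144·t ≡ 0 − 427 = -427 (mod 5).
    Reduce coefficients mod 5: 4·t ≡ 3 (mod 5).
    The inverse of 4 mod 5 is 4 (since 4·4 = 16 = 3·5 + 1), so t ≡ 4·3 = 12 ≡ 2 (mod 5).
    Then x = 427 + 1144·2 = 2715, valid modulo lcm(1144, 5) = 5720: x ≡ 2715 (mod 5720).
Verify against each original: 2715 mod 13 = 11, 2715 mod 8 = 3, 2715 mod 11 = 9, 2715 mod 5 = 0.

x ≡ 2715 (mod 5720).


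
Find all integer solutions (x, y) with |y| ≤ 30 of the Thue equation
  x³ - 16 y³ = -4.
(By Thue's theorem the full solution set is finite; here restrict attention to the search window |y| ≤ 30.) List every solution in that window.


The equation is x³ - 16y³ = -4. For fixed y, x³ = 16·y³ − 4, so a solution requires the RHS to be a perfect cube.
Strategy: iterate y from -30 to 30, compute RHS = 16·y³ − 4, and check whether it is a (positive or negative) perfect cube.
Check small values of y:
  y = 0: RHS = -4 is not a perfect cube.
  y = 1: RHS = 12 is not a perfect cube.
  y = -1: RHS = -20 is not a perfect cube.
  y = 2: RHS = 124 is not a perfect cube.
  y = -2: RHS = -132 is not a perfect cube.
  y = 3: RHS = 428 is not a perfect cube.
  y = -3: RHS = -436 is not a perfect cube.
Continuing the search up to |y| = 30 finds no solutions either.
No (x, y) in the scanned range satisfies the equation.

No integer solutions with |y| ≤ 30.


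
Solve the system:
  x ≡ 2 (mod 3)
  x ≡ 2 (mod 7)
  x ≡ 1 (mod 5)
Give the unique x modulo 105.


Moduli 3, 7, 5 are pairwise coprime; by CRT there is a unique solution modulo M = 3 · 7 · 5 = 105.
Solve pairwise, accumulating the modulus:
  Start with x ≡ 2 (mod 3).
  Combine with x ≡ 2 (mod 7): since gcd(3, 7) = 1, we get a unique residue mod 21.
    Write x = 2 + 3·t and substitute into x ≡ 2 (mod 7): 3·t ≡ 2 − 2 = 0 (mod 7).
    The inverse of 3 mod 7 is 5 (since 3·5 = 15 = 2·7 + 1), so t ≡ 5·0 = 0 ≡ 0 (mod 7).
    Then x = 2 + 3·0 = 2, valid modulo lcm(3, 7) = 21: x ≡ 2 (mod 21).
  Combine with x ≡ 1 (mod 5): since gcd(21, 5) = 1, we get a unique residue mod 105.
    Write x = 2 + 21·t and substitute into x ≡ 1 (mod 5): 21·t ≡ 1 − 2 = -1 (mod 5).
    Reduce coefficients mod 5: 1·t ≡ 4 (mod 5).
    So t ≡ 4 (mod 5).
    Then x = 2 + 21·4 = 86, valid modulo lcm(21, 5) = 105: x ≡ 86 (mod 105).
Verify: 86 mod 3 = 2 ✓, 86 mod 7 = 2 ✓, 86 mod 5 = 1 ✓.

x ≡ 86 (mod 105).


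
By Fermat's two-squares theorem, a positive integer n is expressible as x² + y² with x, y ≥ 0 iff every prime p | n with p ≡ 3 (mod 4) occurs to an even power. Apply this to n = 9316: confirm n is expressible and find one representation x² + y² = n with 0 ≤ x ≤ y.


Step 1: Factor n = 9316 = 2^2 · 17 · 137.
Step 2: Check the mod-4 condition on each prime factor: 2 = 2 (special); 17 ≡ 1 (mod 4), exponent 1; 137 ≡ 1 (mod 4), exponent 1.
All primes ≡ 3 (mod 4) appear to even exponent (or don't appear), so by the two-squares theorem n IS expressible as a sum of two squares.
Step 3: Build a representation. Group n = k² · m with k = 2 and m = 17 · 137 = 2329 (a product of primes ≡ 1 (mod 4)); a representation of m scales to one of n via (k·x)² + (k·y)² = k²(x² + y²). Each prime p ≡ 1 (mod 4) is itself a sum of two squares; find a² by testing p − a² for a perfect square:
  17: 17 − 1² = 16 = 4² ⇒ 17 = 1² + 4².
  137: 137 − 1² = 136, 137 − 2² = 133, 137 − 3² = 128, 137 − 4² = 121 = 11² ⇒ 137 = 4² + 11².
  Combine using the Brahmagupta–Fibonacci identity (a² + b²)(c² + d²) = (ac − bd)² + (ad + bc)² = (ac + bd)² + (ad − bc)²:
  17 · 137 = 2329: from (1² + 4²)(4² + 11²), take (1·4 − 4·11, 1·11 + 4·4) = (4 − 44, 11 + 16) = (-40, 27); dropping signs (only squares matter) gives (40, 27); check 40² + 27² = 1600 + 729 = 2329 ✓.
  Scale by k = 2: (2·40, 2·27) = (80, 54).
Step 4: Order so x ≤ y and verify: 54² + 80² = 2916 + 6400 = 9316 = n. ✓

n = 9316 = 54² + 80² (one valid representation with x ≤ y).


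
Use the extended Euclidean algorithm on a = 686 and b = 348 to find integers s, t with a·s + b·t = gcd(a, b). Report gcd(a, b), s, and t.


Euclidean algorithm on (686, 348) — divide until remainder is 0:
  686 = 1 · 348 + 338
  348 = 1 · 338 + 10
  338 = 33 · 10 + 8
  10 = 1 · 8 + 2
  8 = 4 · 2 + 0
gcd(686, 348) = 2.
Track Bezout coefficients alongside the remainders: start with r₀ = 686 = a·1 + b·0 (s = 1, t = 0) and r₁ = 348 = a·0 + b·1 (s = 0, t = 1); each new remainder r_{k+1} = r_{k-1} − q_k·r_k inherits s_{k+1} = s_{k-1} − q_k·s_k, t_{k+1} = t_{k-1} − q_k·t_k, so r_k = a·s_k + b·t_k at every step:
  q = 1: r = 338, s = 1 − 1·0 = 1, t = 0 − 1·1 = -1  (check: 686·1 + 348·(-1) = 338)
  q = 1: r = 10, s = 0 − 1·1 = -1, t = 1 − 1·(-1) = 2  (check: 686·(-1) + 348·2 = 10)
  q = 33: r = 8, s = 1 − 33·(-1) = 34, t = -1 − 33·2 = -67  (check: 686·34 + 348·(-67) = 8)
  q = 1: r = 2, s = -1 − 1·34 = -35, t = 2 − 1·(-67) = 69  (check: 686·(-35) + 348·69 = 2)
The row with r = 2 (the gcd) gives the Bezout coefficients s = -35, t = 69.
Result: 686 · (-35) + 348 · (69) = 2.

gcd(686, 348) = 2; s = -35, t = 69 (check: 686·(-35) + 348·69 = 2).


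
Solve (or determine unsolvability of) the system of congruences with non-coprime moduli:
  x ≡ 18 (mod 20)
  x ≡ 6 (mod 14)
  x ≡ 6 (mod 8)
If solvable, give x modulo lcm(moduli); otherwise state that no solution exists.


Moduli 20, 14, 8 are not pairwise coprime, so CRT works modulo lcm(m_i) when all pairwise compatibility conditions hold.
Pairwise compatibility: gcd(m_i, m_j) must divide a_i - a_j for every pair.
Merge one congruence at a time:
  Start: x ≡ 18 (mod 20).
  Combine with x ≡ 6 (mod 14): gcd(20, 14) = 2; 6 - 18 = -12, which IS divisible by 2, so compatible.
    Write x = 18 + 20·t and substitute into x ≡ 6 (mod 14): 20·t ≡ 6 − 18 = -12 (mod 14).
    Divide the congruence (and modulus) by g = 2: 10·t ≡ -6 (mod 7).
    Reduce coefficients mod 7: 3·t ≡ 1 (mod 7).
    The inverse of 3 mod 7 is 5 (since 3·5 = 15 = 2·7 + 1), so t ≡ 5·1 = 5 ≡ 5 (mod 7).
    Then x = 18 + 20·5 = 118, valid modulo lcm(20, 14) = 140: x ≡ 118 (mod 140).
  Combine with x ≡ 6 (mod 8): gcd(140, 8) = 4; 6 - 118 = -112, which IS divisible by 4, so compatible.
    Write x = 118 + 140·t and substitute into x ≡ 6 (mod 8): 140·t ≡ 6 − 118 = -112 (mod 8).
    Divide the congruence (and modulus) by g = 4: 35·t ≡ -28 (mod 2).
    Reduce coefficients mod 2: 1·t ≡ 0 (mod 2).
    So t ≡ 0 (mod 2).
    Then x = 118 + 140·0 = 118, valid modulo lcm(140, 8) = 280: x ≡ 118 (mod 280).
Verify: 118 mod 20 = 18, 118 mod 14 = 6, 118 mod 8 = 6.

x ≡ 118 (mod 280).


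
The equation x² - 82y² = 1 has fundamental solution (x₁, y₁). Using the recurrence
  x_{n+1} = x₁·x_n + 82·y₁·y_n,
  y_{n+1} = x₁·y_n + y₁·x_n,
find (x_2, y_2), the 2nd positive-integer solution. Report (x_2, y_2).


Step 1: Find the fundamental solution (x₁, y₁) of x² - 82y² = 1.
  Expand √82 as a continued fraction. a₀ = ⌊√82⌋ = 9; iterate m_{k+1} = d_k·a_k − m_k, d_{k+1} = (82 − m_{k+1}²)/d_k, a_{k+1} = ⌊(a₀ + m_{k+1})/d_{k+1}⌋ (starting m₀ = 0, d₀ = 1), with convergents p_k = a_k·p_{k-1} + p_{k-2}, q_k = a_k·q_{k-1} + q_{k-2} (p₋₁ = 1, q₋₁ = 0):
  k = 0: a₀ = 9; p₀/q₀ = 9/1; p₀² − 82·q₀² = 81 − 82 = -1.
  k = 1: m = 9, d = 1, a = ⌊(9 + 9)/1⌋ = 18; p/q = (18·9 + 1)/(18·1 + 0) = 163/18; p² − 82·q² = 26569 − 26568 = 1.
  The first convergent with p² − 82·q² = 1 gives the fundamental solution (x₁, y₁) = (163, 18).
Step 2: Apply the recurrence (x_{n+1}, y_{n+1}) = (x₁x_n + 82y₁y_n, x₁y_n + y₁x_n) repeatedly.
  From (x_1, y_1) = (163, 18): x_2 = 163·163 + 82·18·18 = 53137; y_2 = 163·18 + 18·163 = 5868.
Step 3: Verify x_2² - 82·y_2² = 2823540769 - 2823540768 = 1 (should be 1). ✓

(x_1, y_1) = (163, 18); (x_2, y_2) = (53137, 5868).


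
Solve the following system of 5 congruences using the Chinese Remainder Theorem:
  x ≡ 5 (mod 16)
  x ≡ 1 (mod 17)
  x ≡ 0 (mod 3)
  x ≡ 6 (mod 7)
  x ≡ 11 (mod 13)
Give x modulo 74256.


Product of moduli M = 16 · 17 · 3 · 7 · 13 = 74256.
Merge one congruence at a time:
  Start: x ≡ 5 (mod 16).
  Combine with x ≡ 1 (mod 17); new modulus lcm = 272.
    Write x = 5 + 16·t and substitute into x ≡ 1 (mod 17): 16·t ≡ 1 − 5 = -4 (mod 17).
    Reduce coefficients mod 17: 16·t ≡ 13 (mod 17).
    The inverse of 16 mod 17 is 16 (since 16·16 = 256 = 15·17 + 1), so t ≡ 16·13 = 208 ≡ 4 (mod 17).
    Then x = 5 + 16·4 = 69, valid modulo lcm(16, 17) = 272: x ≡ 69 (mod 272).
  Combine with x ≡ 0 (mod 3); new modulus lcm = 816.
    Write x = 69 + 272·t and substitute into x ≡ 0 (mod 3): 272·t ≡ 0 − 69 = -69 (mod 3).
    Reduce coefficients mod 3: 2·t ≡ 0 (mod 3).
    The inverse of 2 mod 3 is 2 (since 2·2 = 4 = 1·3 + 1), so t ≡ 2·0 = 0 ≡ 0 (mod 3).
    Then x = 69 + 272·0 = 69, valid modulo lcm(272, 3) = 816: x ≡ 69 (mod 816).
  Combine with x ≡ 6 (mod 7); new modulus lcm = 5712.
    Write x = 69 + 816·t and substitute into x ≡ 6 (mod 7): 816·t ≡ 6 − 69 = -63 (mod 7).
    Reduce coefficients mod 7: 4·t ≡ 0 (mod 7).
    The inverse of 4 mod 7 is 2 (since 4·2 = 8 = 1·7 + 1), so t ≡ 2·0 = 0 ≡ 0 (mod 7).
    Then x = 69 + 816·0 = 69, valid modulo lcm(816, 7) = 5712: x ≡ 69 (mod 5712).
  Combine with x ≡ 11 (mod 13); new modulus lcm = 74256.
    Write x = 69 + 5712·t and substitute into x ≡ 11 (mod 13): 5712·t ≡ 11 − 69 = -58 (mod 13).
    Reduce coefficients mod 13: 5·t ≡ 7 (mod 13).
    The inverse of 5 mod 13 is 8 (since 5·8 = 40 = 3·13 + 1), so t ≡ 8·7 = 56 ≡ 4 (mod 13).
    Then x = 69 + 5712·4 = 22917, valid modulo lcm(5712, 13) = 74256: x ≡ 22917 (mod 74256).
Verify against each original: 22917 mod 16 = 5, 22917 mod 17 = 1, 22917 mod 3 = 0, 22917 mod 7 = 6, 22917 mod 13 = 11.

x ≡ 22917 (mod 74256).


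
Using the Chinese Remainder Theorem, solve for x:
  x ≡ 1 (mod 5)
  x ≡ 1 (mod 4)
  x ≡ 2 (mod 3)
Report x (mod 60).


Moduli 5, 4, 3 are pairwise coprime; by CRT there is a unique solution modulo M = 5 · 4 · 3 = 60.
Solve pairwise, accumulating the modulus:
  Start with x ≡ 1 (mod 5).
  Combine with x ≡ 1 (mod 4): since gcd(5, 4) = 1, we get a unique residue mod 20.
    Write x = 1 + 5·t and substitute into x ≡ 1 (mod 4): 5·t ≡ 1 − 1 = 0 (mod 4).
    Reduce coefficients mod 4: 1·t ≡ 0 (mod 4).
    So t ≡ 0 (mod 4).
    Then x = 1 + 5·0 = 1, valid modulo lcm(5, 4) = 20: x ≡ 1 (mod 20).
  Combine with x ≡ 2 (mod 3): since gcd(20, 3) = 1, we get a unique residue mod 60.
    Write x = 1 + 20·t and substitute into x ≡ 2 (mod 3): 20·t ≡ 2 − 1 = 1 (mod 3).
    Reduce coefficients mod 3: 2·t ≡ 1 (mod 3).
    The inverse of 2 mod 3 is 2 (since 2·2 = 4 = 1·3 + 1), so t ≡ 2·1 = 2 ≡ 2 (mod 3).
    Then x = 1 + 20·2 = 41, valid modulo lcm(20, 3) = 60: x ≡ 41 (mod 60).
Verify: 41 mod 5 = 1 ✓, 41 mod 4 = 1 ✓, 41 mod 3 = 2 ✓.

x ≡ 41 (mod 60).


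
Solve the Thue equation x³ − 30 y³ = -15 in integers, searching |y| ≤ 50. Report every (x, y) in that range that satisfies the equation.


The equation is x³ - 30y³ = -15. For fixed y, x³ = 30·y³ − 15, so a solution requires the RHS to be a perfect cube.
Strategy: iterate y from -50 to 50, compute RHS = 30·y³ − 15, and check whether it is a (positive or negative) perfect cube.
Check small values of y:
  y = 0: RHS = -15 is not a perfect cube.
  y = 1: RHS = 15 is not a perfect cube.
  y = -1: RHS = -45 is not a perfect cube.
  y = 2: RHS = 225 is not a perfect cube.
  y = -2: RHS = -255 is not a perfect cube.
  y = 3: RHS = 795 is not a perfect cube.
  y = -3: RHS = -825 is not a perfect cube.
Continuing the search up to |y| = 50 finds no solutions either.
No (x, y) in the scanned range satisfies the equation.

No integer solutions with |y| ≤ 50.
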